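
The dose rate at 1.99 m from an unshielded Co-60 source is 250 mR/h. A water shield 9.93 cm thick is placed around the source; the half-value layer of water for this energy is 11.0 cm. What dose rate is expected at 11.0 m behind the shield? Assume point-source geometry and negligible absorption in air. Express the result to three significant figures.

Distance alone: (1.99/11.0)² = 0.03273, so 250 × 0.03273 = 8.183 mR/h.
Shield: 9.93/11.0 = 0.9027 half-value layers → attenuation 2^(−0.9027) = 0.5349.
Combined: 8.183 × 0.5349 = 4.377 mR/h.

4.38 mR/h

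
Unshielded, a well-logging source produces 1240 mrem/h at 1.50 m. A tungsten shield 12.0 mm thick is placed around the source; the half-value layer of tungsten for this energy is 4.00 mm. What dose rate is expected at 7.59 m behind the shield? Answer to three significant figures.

6.05 mrem/h

Distance alone: (1.50/7.59)² = 0.03906, so 1240 × 0.03906 = 48.43 mrem/h.
Shield: 12.0/4.00 = 3.000 half-value layers → attenuation 2^(−3.000) = 0.1250.
Combined: 48.43 × 0.1250 = 6.054 mrem/h.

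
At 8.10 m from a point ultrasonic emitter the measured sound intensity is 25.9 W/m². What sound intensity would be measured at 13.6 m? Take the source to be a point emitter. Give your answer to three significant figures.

Intensity scales as (d₁/d₂)², so scaling from 8.10 m to 13.6 m:
25.9 × (8.10/13.6)² = 25.9 × 0.3547 = 9.187 W/m².

9.19 W/m²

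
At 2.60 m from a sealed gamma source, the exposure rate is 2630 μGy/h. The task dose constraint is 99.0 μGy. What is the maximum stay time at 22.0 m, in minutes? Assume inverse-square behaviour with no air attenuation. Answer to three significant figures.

Applying the 1/r² law, rate at 22.0 m:
(2.60/22.0)² = 0.01397, so 2630 × 0.01397 = 36.74 μGy/h.
Stay time = 99.0 μGy ÷ 36.74 μGy/h = 2.695 h = 161.7 min.

162 min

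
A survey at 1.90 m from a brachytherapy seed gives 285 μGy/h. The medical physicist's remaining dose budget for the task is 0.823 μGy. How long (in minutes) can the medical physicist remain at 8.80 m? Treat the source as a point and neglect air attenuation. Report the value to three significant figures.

Applying the 1/r² law, rate at 8.80 m:
285 × (1.90/8.80)² = 285 × 0.04662 = 13.29 μGy/h.
Stay time = 0.823 μGy ÷ 13.29 μGy/h = 0.06193 h = 3.716 min.

3.72 min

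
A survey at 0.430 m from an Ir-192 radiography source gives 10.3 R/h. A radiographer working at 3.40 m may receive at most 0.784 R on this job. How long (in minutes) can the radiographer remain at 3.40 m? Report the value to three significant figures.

286 min

Using I₁d₁² = I₂d₂², rate at 3.40 m:
(0.430/3.40)² = 0.01599, so 10.3 × 0.01599 = 0.1647 R/h.
Stay time = 0.784 R ÷ 0.1647 R/h = 4.760 h = 285.6 min.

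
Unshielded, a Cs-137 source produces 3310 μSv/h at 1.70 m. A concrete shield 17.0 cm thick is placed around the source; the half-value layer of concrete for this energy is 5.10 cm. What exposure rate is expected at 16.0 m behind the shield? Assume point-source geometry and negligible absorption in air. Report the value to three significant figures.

3.71 μSv/h

Distance alone: 3310 × (1.70/16.0)² = 3310 × 0.01129 = 37.37 μSv/h.
Shield: 17.0/5.10 = 3.333 half-value layers → attenuation 2^(−3.333) = 0.09924.
Combined: 37.37 × 0.09924 = 3.709 μSv/h.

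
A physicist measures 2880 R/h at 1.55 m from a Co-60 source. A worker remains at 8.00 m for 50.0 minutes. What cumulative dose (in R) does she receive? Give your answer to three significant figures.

90.1 R

Applying the 1/r² law, rate at 8.00 m:
2880 × (1.55/8.00)² = 2880 × 0.03754 = 108.1 R/h.
Dose = rate × time = 108.1 R/h × 0.8333 h = 90.08 R.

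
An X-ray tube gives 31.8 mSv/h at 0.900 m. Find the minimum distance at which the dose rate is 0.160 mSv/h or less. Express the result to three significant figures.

Since intensity falls as 1/r², d₂ = d₁·√(I₁/I₂).
I₁/I₂ = 31.8/0.160 = 198.8, so d₂ = 0.900 × √198.8 = 12.69 m.

12.7 m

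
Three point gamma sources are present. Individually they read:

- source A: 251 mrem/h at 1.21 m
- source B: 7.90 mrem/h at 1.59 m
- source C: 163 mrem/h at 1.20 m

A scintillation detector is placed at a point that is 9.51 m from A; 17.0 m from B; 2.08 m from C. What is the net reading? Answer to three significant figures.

58.4 mrem/h

By superposition, sum each source's inverse-square contribution:
A: 251 × (1.21/9.51)² = 4.063 mrem/h
B: 7.90 × (1.59/17.0)² = 0.06911 mrem/h
C: 163 × (1.20/2.08)² = 54.25 mrem/h
Total = 4.063 + 0.06911 + 54.25 = 58.38 mrem/h.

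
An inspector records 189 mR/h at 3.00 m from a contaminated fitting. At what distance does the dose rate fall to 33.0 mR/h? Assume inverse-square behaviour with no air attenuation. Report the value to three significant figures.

Using I₁d₁² = I₂d₂², d₂ = d₁·√(I₁/I₂).
I₁/I₂ = 189/33.0 = 5.727, so d₂ = 3.00 × √5.727 = 7.179 m.

7.18 m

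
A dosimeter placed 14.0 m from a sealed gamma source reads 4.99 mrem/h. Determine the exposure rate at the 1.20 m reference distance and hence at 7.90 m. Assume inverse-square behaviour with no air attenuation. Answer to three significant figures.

By the inverse-square law,
At 1.20 m: 4.99 × (14.0/1.20)² = 4.99 × 136.1 = 679.1 mrem/h
At 7.90 m: 679.1 × (1.20/7.90)² = 679.1 × 0.02307 = 15.67 mrem/h.

679 mrem/h; 15.7 mrem/h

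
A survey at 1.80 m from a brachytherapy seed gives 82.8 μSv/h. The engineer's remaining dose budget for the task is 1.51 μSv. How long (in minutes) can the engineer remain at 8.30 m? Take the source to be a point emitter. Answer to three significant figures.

23.3 min

Applying the 1/r² law, rate at 8.30 m:
(1.80/8.30)² = 0.04703, so 82.8 × 0.04703 = 3.894 μSv/h.
Stay time = 1.51 μSv ÷ 3.894 μSv/h = 0.3878 h = 23.27 min.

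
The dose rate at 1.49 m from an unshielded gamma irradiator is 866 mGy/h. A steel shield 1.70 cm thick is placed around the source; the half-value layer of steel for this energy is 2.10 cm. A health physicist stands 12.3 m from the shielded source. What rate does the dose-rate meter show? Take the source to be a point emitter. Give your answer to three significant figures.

7.25 mGy/h

Distance alone: (1.49/12.3)² = 0.01467, so 866 × 0.01467 = 12.70 mGy/h.
Shield: 1.70/2.10 = 0.8095 half-value layers → attenuation 2^(−0.8095) = 0.5706.
Combined: 12.70 × 0.5706 = 7.247 mGy/h.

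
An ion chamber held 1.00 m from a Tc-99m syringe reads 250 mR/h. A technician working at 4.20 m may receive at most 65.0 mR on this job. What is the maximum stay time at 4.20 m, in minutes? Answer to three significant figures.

Applying the 1/r² law, rate at 4.20 m:
250 × (1.00/4.20)² = 250 × 0.05669 = 14.17 mR/h.
Stay time = 65.0 mR ÷ 14.17 mR/h = 4.587 h = 275.2 min.

275 min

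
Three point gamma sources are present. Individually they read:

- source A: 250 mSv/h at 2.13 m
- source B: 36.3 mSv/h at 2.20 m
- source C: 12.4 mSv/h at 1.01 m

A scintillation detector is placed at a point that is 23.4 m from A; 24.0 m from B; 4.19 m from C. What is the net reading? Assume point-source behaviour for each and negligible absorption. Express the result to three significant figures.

Each source contributes Iᵢ·(dᵢ/rᵢ)²; contributions add.
A: 250 × (2.13/23.4)² = 2.071 mSv/h
B: 36.3 × (2.20/24.0)² = 0.3050 mSv/h
C: 12.4 × (1.01/4.19)² = 0.7205 mSv/h
Total = 2.071 + 0.3050 + 0.7205 = 3.097 mSv/h.

3.10 mSv/h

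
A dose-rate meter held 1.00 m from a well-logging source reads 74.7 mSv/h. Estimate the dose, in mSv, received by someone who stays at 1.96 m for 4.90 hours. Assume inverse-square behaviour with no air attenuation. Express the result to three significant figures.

95.3 mSv

Since intensity falls as 1/r², rate at 1.96 m:
74.7 × (1.00/1.96)² = 74.7 × 0.2603 = 19.44 mSv/h.
Dose = rate × time = 19.44 mSv/h × 4.900 h = 95.26 mSv.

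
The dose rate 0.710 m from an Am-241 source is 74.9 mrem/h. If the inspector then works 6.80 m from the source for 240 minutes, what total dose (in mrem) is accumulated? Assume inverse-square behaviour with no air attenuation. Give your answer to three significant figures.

3.27 mrem

Using I₁d₁² = I₂d₂², rate at 6.80 m:
(0.710/6.80)² = 0.01090, so 74.9 × 0.01090 = 0.8164 mrem/h.
Dose = rate × time = 0.8164 mrem/h × 4.000 h = 3.266 mrem.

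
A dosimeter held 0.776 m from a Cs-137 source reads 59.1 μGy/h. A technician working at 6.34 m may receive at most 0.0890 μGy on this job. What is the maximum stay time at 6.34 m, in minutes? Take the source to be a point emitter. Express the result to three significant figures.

6.03 min

By the inverse-square law, rate at 6.34 m:
(0.776/6.34)² = 0.01498, so 59.1 × 0.01498 = 0.8853 μGy/h.
Stay time = 0.0890 μGy ÷ 0.8853 μGy/h = 0.1005 h = 6.030 min.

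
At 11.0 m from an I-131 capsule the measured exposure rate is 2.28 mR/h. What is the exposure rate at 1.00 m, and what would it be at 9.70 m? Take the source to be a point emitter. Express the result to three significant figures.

Intensity scales as (d₁/d₂)², so
At 1.00 m: 2.28 × (11.0/1.00)² = 2.28 × 121.0 = 275.9 mR/h
At 9.70 m: (1.00/9.70)² = 0.01063, so 275.9 × 0.01063 = 2.933 mR/h.

276 mR/h; 2.93 mR/h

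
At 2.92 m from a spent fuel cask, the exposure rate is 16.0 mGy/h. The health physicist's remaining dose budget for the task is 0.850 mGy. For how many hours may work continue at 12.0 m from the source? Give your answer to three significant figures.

0.897 h

Applying the 1/r² law, rate at 12.0 m:
16.0 × (2.92/12.0)² = 16.0 × 0.05921 = 0.9474 mGy/h.
Stay time = 0.850 mGy ÷ 0.9474 mGy/h = 0.8972 h.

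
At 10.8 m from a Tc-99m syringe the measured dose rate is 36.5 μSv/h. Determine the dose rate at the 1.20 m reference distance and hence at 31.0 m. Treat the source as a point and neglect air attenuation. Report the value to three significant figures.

2960 μSv/h; 4.43 μSv/h

Applying the 1/r² law,
At 1.20 m: 36.5 × (10.8/1.20)² = 36.5 × 81.00 = 2956 μSv/h
At 31.0 m: 2956 × (1.20/31.0)² = 2956 × 0.001498 = 4.428 μSv/h.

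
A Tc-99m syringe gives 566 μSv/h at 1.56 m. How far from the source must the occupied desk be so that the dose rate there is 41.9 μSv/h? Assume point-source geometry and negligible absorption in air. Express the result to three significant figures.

Since intensity falls as 1/r², d₂ = d₁·√(I₁/I₂).
I₁/I₂ = 566/41.9 = 13.51, so d₂ = 1.56 × √13.51 = 5.734 m.

5.73 m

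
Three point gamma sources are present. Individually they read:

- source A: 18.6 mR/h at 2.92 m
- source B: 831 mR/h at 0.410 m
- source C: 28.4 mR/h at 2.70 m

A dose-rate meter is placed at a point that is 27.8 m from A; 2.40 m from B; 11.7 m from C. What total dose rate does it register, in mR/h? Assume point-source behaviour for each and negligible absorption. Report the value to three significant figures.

By superposition, sum each source's inverse-square contribution:
A: 18.6 × (2.92/27.8)² = 0.2052 mR/h
B: 831 × (0.410/2.40)² = 24.25 mR/h
C: 28.4 × (2.70/11.7)² = 1.512 mR/h
Total = 0.2052 + 24.25 + 1.512 = 25.97 mR/h.

26.0 mR/h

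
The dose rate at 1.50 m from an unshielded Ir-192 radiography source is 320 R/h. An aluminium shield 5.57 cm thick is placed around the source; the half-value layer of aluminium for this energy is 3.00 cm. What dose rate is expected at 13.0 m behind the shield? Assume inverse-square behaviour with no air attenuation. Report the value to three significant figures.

Distance alone: (1.50/13.0)² = 0.01331, so 320 × 0.01331 = 4.259 R/h.
Shield: 5.57/3.00 = 1.857 half-value layers → attenuation 2^(−1.857) = 0.2760.
Combined: 4.259 × 0.2760 = 1.175 R/h.

1.18 R/h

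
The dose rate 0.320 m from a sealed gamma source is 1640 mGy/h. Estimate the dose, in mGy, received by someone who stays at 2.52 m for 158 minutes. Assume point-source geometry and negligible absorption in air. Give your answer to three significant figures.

69.6 mGy

By the inverse-square law, rate at 2.52 m:
(0.320/2.52)² = 0.01612, so 1640 × 0.01612 = 26.44 mGy/h.
Dose = rate × time = 26.44 mGy/h × 2.633 h = 69.62 mGy.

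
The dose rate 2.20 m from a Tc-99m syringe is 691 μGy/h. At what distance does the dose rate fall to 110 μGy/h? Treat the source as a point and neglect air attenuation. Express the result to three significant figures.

5.51 m

Intensity scales as (d₁/d₂)², so d₂ = d₁·√(I₁/I₂).
I₁/I₂ = 691/110 = 6.282, so d₂ = 2.20 × √6.282 = 5.514 m.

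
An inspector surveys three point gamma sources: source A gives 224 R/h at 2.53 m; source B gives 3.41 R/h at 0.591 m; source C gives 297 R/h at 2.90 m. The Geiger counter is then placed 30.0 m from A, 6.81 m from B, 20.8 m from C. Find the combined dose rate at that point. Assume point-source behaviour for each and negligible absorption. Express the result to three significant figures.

Each source contributes Iᵢ·(dᵢ/rᵢ)²; contributions add.
A: 224 × (2.53/30.0)² = 1.593 R/h
B: 3.41 × (0.591/6.81)² = 0.02568 R/h
C: 297 × (2.90/20.8)² = 5.773 R/h
Total = 1.593 + 0.02568 + 5.773 = 7.392 R/h.

7.39 R/h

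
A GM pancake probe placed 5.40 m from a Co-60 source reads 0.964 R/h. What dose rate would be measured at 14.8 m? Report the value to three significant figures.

0.128 R/h

By the inverse-square law, scaling from 5.40 m to 14.8 m:
(5.40/14.8)² = 0.1331, so 0.964 × 0.1331 = 0.1283 R/h.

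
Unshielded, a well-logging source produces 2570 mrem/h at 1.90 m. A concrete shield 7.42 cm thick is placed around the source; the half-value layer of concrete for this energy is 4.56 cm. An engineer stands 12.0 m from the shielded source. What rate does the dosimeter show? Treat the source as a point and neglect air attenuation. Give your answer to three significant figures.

Distance alone: (1.90/12.0)² = 0.02507, so 2570 × 0.02507 = 64.43 mrem/h.
Shield: 7.42/4.56 = 1.627 half-value layers → attenuation 2^(−1.627) = 0.3238.
Combined: 64.43 × 0.3238 = 20.86 mrem/h.

20.9 mrem/h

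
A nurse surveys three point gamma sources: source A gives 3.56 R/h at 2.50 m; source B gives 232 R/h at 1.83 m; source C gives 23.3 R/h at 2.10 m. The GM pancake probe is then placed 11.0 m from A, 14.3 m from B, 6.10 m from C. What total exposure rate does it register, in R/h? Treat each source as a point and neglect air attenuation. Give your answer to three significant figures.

Each source contributes Iᵢ·(dᵢ/rᵢ)²; contributions add.
A: 3.56 × (2.50/11.0)² = 0.1839 R/h
B: 232 × (1.83/14.3)² = 3.799 R/h
C: 23.3 × (2.10/6.10)² = 2.761 R/h
Total = 0.1839 + 3.799 + 2.761 = 6.744 R/h.

6.74 R/h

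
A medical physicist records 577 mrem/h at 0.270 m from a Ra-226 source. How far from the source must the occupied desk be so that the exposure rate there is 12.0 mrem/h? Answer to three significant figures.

Since intensity falls as 1/r², d₂ = d₁·√(I₁/I₂).
I₁/I₂ = 577/12.0 = 48.08, so d₂ = 0.270 × √48.08 = 1.872 m.

1.87 m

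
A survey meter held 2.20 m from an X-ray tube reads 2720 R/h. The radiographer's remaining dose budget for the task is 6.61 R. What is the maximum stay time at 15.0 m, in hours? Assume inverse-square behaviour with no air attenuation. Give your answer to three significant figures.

0.113 h

By the inverse-square law, rate at 15.0 m:
2720 × (2.20/15.0)² = 2720 × 0.02151 = 58.51 R/h.
Stay time = 6.61 R ÷ 58.51 R/h = 0.1130 h.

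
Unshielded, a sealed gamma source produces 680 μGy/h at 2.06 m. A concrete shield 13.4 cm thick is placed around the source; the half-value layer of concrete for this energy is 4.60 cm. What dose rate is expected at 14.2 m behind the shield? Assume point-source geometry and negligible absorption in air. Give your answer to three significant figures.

Distance alone: (2.06/14.2)² = 0.02105, so 680 × 0.02105 = 14.31 μGy/h.
Shield: 13.4/4.60 = 2.913 half-value layers → attenuation 2^(−2.913) = 0.1328.
Combined: 14.31 × 0.1328 = 1.900 μGy/h.

1.90 μGy/h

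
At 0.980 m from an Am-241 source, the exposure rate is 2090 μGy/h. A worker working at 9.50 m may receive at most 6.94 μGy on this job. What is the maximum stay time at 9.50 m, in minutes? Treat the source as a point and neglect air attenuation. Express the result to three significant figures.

18.7 min

Since intensity falls as 1/r², rate at 9.50 m:
2090 × (0.980/9.50)² = 2090 × 0.01064 = 22.24 μGy/h.
Stay time = 6.94 μGy ÷ 22.24 μGy/h = 0.3121 h = 18.73 min.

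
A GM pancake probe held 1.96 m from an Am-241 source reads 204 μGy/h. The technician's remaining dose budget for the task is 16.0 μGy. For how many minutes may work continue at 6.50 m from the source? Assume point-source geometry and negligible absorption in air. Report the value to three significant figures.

Intensity scales as (d₁/d₂)², so rate at 6.50 m:
204 × (1.96/6.50)² = 204 × 0.09093 = 18.55 μGy/h.
Stay time = 16.0 μGy ÷ 18.55 μGy/h = 0.8625 h = 51.75 min.

51.8 min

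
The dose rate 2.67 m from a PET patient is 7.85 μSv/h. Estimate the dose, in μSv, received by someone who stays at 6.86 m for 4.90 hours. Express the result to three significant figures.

Applying the 1/r² law, rate at 6.86 m:
(2.67/6.86)² = 0.1515, so 7.85 × 0.1515 = 1.189 μSv/h.
Dose = rate × time = 1.189 μSv/h × 4.900 h = 5.826 μSv.

5.83 μSv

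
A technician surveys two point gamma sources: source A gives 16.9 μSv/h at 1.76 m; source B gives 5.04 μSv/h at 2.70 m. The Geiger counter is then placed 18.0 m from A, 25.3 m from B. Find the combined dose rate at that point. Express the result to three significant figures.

0.219 μSv/h

By superposition, sum each source's inverse-square contribution:
A: 16.9 × (1.76/18.0)² = 0.1616 μSv/h
B: 5.04 × (2.70/25.3)² = 0.05740 μSv/h
Total = 0.1616 + 0.05740 = 0.2190 μSv/h.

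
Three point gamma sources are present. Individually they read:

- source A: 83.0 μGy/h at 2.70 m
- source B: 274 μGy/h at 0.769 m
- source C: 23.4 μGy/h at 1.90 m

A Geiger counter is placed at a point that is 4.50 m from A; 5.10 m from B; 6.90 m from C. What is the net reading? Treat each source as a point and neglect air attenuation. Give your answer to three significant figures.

By superposition, sum each source's inverse-square contribution:
A: 83.0 × (2.70/4.50)² = 29.88 μGy/h
B: 274 × (0.769/5.10)² = 6.230 μGy/h
C: 23.4 × (1.90/6.90)² = 1.774 μGy/h
Total = 29.88 + 6.230 + 1.774 = 37.88 μGy/h.

37.9 μGy/h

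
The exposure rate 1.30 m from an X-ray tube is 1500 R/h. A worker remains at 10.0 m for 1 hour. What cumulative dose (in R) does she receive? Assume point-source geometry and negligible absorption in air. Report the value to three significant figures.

25.4 R

Using I₁d₁² = I₂d₂², rate at 10.0 m:
1500 × (1.30/10.0)² = 1500 × 0.01690 = 25.35 R/h.
Dose = rate × time = 25.35 R/h × 1.000 h = 25.35 R.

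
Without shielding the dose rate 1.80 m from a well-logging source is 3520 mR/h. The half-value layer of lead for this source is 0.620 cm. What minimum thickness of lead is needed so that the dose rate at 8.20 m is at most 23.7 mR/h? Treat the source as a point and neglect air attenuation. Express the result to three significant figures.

At 8.20 m, distance alone gives (1.80/8.20)² = 0.04819, so 3520 × 0.04819 = 169.6 mR/h.
Further attenuation needed: 169.6/23.7 = 7.156.
n = log₂(7.156) = 2.839 half-value layers.
Thickness = 2.839 × 0.620 cm = 1.760 cm.

1.76 cm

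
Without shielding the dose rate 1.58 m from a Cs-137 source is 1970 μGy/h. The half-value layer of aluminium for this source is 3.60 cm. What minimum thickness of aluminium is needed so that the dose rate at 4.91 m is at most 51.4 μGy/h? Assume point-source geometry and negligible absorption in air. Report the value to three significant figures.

7.16 cm

At 4.91 m, distance alone gives (1.58/4.91)² = 0.1036, so 1970 × 0.1036 = 204.1 μGy/h.
Further attenuation needed: 204.1/51.4 = 3.971.
n = log₂(3.971) = 1.990 half-value layers.
Thickness = 1.990 × 3.60 cm = 7.164 cm.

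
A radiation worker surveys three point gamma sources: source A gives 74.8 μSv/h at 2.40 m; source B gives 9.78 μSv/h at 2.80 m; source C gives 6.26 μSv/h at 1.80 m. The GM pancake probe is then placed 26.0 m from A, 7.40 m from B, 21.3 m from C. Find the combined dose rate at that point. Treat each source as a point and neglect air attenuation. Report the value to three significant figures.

Each source contributes Iᵢ·(dᵢ/rᵢ)²; contributions add.
A: 74.8 × (2.40/26.0)² = 0.6373 μSv/h
B: 9.78 × (2.80/7.40)² = 1.400 μSv/h
C: 6.26 × (1.80/21.3)² = 0.04471 μSv/h
Total = 0.6373 + 1.400 + 0.04471 = 2.082 μSv/h.

2.08 μSv/h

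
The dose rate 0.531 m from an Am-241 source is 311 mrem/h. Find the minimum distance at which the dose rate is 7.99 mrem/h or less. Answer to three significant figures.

Since intensity falls as 1/r², d₂ = d₁·√(I₁/I₂).
I₁/I₂ = 311/7.99 = 38.92, so d₂ = 0.531 × √38.92 = 3.313 m.

3.31 m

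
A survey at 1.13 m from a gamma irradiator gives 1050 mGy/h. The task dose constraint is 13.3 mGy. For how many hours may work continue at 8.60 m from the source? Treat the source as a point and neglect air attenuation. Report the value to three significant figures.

0.734 h

Using I₁d₁² = I₂d₂², rate at 8.60 m:
1050 × (1.13/8.60)² = 1050 × 0.01726 = 18.12 mGy/h.
Stay time = 13.3 mGy ÷ 18.12 mGy/h = 0.7340 h.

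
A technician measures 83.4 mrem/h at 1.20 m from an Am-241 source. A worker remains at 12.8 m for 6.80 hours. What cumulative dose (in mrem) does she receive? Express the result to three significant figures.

4.98 mrem

Using I₁d₁² = I₂d₂², rate at 12.8 m:
(1.20/12.8)² = 0.008789, so 83.4 × 0.008789 = 0.7330 mrem/h.
Dose = rate × time = 0.7330 mrem/h × 6.800 h = 4.984 mrem.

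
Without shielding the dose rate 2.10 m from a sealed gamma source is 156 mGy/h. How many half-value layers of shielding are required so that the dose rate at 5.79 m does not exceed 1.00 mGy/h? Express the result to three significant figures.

At 5.79 m, distance alone gives 156 × (2.10/5.79)² = 156 × 0.1315 = 20.51 mGy/h.
Further attenuation needed: 20.51/1.00 = 20.51.
n = log₂(20.51) = 4.358 half-value layers.

4.36 half-value layers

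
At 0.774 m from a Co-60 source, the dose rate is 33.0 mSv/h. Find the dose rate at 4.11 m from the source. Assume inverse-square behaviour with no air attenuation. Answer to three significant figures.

1.17 mSv/h

Since intensity falls as 1/r², the rate at 4.11 m is
(0.774/4.11)² = 0.03546, so 33.0 × 0.03546 = 1.170 mSv/h.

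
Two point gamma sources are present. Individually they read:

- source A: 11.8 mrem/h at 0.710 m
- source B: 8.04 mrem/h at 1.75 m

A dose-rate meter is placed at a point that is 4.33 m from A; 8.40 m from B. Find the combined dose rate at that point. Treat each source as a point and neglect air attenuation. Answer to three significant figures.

Each source contributes Iᵢ·(dᵢ/rᵢ)²; contributions add.
A: 11.8 × (0.710/4.33)² = 0.3173 mrem/h
B: 8.04 × (1.75/8.40)² = 0.3490 mrem/h
Total = 0.3173 + 0.3490 = 0.6663 mrem/h.

0.666 mrem/h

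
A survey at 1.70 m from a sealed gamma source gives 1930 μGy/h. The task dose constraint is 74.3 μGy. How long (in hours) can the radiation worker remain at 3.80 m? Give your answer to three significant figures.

Applying the 1/r² law, rate at 3.80 m:
1930 × (1.70/3.80)² = 1930 × 0.2001 = 386.2 μGy/h.
Stay time = 74.3 μGy ÷ 386.2 μGy/h = 0.1924 h.

0.192 h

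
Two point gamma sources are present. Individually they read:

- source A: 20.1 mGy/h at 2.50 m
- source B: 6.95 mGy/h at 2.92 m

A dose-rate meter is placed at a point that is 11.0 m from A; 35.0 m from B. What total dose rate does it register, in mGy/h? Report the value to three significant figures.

By superposition, sum each source's inverse-square contribution:
A: 20.1 × (2.50/11.0)² = 1.038 mGy/h
B: 6.95 × (2.92/35.0)² = 0.04837 mGy/h
Total = 1.038 + 0.04837 = 1.086 mGy/h.

1.09 mGy/h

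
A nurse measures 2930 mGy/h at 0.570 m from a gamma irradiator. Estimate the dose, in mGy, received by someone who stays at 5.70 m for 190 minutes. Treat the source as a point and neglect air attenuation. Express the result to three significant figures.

Intensity scales as (d₁/d₂)², so rate at 5.70 m:
2930 × (0.570/5.70)² = 2930 × 0.01000 = 29.30 mGy/h.
Dose = rate × time = 29.30 mGy/h × 3.167 h = 92.79 mGy.

92.8 mGy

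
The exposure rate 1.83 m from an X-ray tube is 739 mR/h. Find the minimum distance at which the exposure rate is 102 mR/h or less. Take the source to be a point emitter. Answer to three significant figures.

4.93 m

Intensity scales as (d₁/d₂)², so d₂ = d₁·√(I₁/I₂).
I₁/I₂ = 739/102 = 7.245, so d₂ = 1.83 × √7.245 = 4.926 m.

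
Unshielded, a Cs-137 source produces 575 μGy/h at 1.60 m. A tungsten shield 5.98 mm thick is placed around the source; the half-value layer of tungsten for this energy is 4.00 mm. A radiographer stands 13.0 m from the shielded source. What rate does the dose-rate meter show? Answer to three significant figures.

3.09 μGy/h

Distance alone: (1.60/13.0)² = 0.01515, so 575 × 0.01515 = 8.711 μGy/h.
Shield: 5.98/4.00 = 1.495 half-value layers → attenuation 2^(−1.495) = 0.3548.
Combined: 8.711 × 0.3548 = 3.091 μGy/h.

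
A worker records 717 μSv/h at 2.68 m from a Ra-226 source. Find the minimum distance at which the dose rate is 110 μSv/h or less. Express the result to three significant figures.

6.84 m

Using I₁d₁² = I₂d₂², d₂ = d₁·√(I₁/I₂).
I₁/I₂ = 717/110 = 6.518, so d₂ = 2.68 × √6.518 = 6.842 m.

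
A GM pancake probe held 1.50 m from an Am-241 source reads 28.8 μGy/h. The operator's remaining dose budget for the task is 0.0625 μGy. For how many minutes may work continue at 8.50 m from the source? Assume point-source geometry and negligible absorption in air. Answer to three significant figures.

By the inverse-square law, rate at 8.50 m:
(1.50/8.50)² = 0.03114, so 28.8 × 0.03114 = 0.8968 μGy/h.
Stay time = 0.0625 μGy ÷ 0.8968 μGy/h = 0.06969 h = 4.181 min.

4.18 min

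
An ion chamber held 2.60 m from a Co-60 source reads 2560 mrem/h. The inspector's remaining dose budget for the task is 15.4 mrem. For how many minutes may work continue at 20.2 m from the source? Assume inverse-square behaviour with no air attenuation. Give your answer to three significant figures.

Intensity scales as (d₁/d₂)², so rate at 20.2 m:
(2.60/20.2)² = 0.01657, so 2560 × 0.01657 = 42.42 mrem/h.
Stay time = 15.4 mrem ÷ 42.42 mrem/h = 0.3630 h = 21.78 min.

21.8 min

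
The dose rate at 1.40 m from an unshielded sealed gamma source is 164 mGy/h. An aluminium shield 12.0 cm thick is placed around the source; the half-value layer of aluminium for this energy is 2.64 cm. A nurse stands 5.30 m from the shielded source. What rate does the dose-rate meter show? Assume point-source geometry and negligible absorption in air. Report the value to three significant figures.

0.490 mGy/h

Distance alone: 164 × (1.40/5.30)² = 164 × 0.06978 = 11.44 mGy/h.
Shield: 12.0/2.64 = 4.545 half-value layers → attenuation 2^(−4.545) = 0.04284.
Combined: 11.44 × 0.04284 = 0.4901 mGy/h.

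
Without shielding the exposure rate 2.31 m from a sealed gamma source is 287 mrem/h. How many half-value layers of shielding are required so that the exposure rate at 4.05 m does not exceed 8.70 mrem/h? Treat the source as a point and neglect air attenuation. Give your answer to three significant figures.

At 4.05 m, distance alone gives (2.31/4.05)² = 0.3253, so 287 × 0.3253 = 93.36 mrem/h.
Further attenuation needed: 93.36/8.70 = 10.73.
n = log₂(10.73) = 3.424 half-value layers.

3.42 half-value layers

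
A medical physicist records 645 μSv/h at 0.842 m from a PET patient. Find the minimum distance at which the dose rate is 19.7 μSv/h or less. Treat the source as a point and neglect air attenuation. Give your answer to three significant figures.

Intensity scales as (d₁/d₂)², so d₂ = d₁·√(I₁/I₂).
I₁/I₂ = 645/19.7 = 32.74, so d₂ = 0.842 × √32.74 = 4.818 m.

4.82 m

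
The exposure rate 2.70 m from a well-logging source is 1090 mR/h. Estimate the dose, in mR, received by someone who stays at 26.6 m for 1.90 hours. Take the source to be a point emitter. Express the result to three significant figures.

21.3 mR

Using I₁d₁² = I₂d₂², rate at 26.6 m:
1090 × (2.70/26.6)² = 1090 × 0.01030 = 11.23 mR/h.
Dose = rate × time = 11.23 mR/h × 1.900 h = 21.34 mR.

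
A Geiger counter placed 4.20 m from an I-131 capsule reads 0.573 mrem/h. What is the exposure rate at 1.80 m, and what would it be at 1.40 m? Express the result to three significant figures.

Intensity scales as (d₁/d₂)², so
At 1.80 m: 0.573 × (4.20/1.80)² = 0.573 × 5.444 = 3.119 mrem/h
At 1.40 m: (1.80/1.40)² = 1.653, so 3.119 × 1.653 = 5.156 mrem/h.

3.12 mrem/h; 5.16 mrem/h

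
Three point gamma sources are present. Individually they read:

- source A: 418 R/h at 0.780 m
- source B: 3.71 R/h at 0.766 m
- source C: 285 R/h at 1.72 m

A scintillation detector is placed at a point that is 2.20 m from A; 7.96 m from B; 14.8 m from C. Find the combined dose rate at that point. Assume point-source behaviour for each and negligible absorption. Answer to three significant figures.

56.4 R/h

Each source contributes Iᵢ·(dᵢ/rᵢ)²; contributions add.
A: 418 × (0.780/2.20)² = 52.54 R/h
B: 3.71 × (0.766/7.96)² = 0.03436 R/h
C: 285 × (1.72/14.8)² = 3.849 R/h
Total = 52.54 + 0.03436 + 3.849 = 56.42 R/h.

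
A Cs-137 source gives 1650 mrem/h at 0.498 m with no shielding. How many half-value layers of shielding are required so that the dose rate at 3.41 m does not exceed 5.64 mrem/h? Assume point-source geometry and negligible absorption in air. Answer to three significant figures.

At 3.41 m, distance alone gives 1650 × (0.498/3.41)² = 1650 × 0.02133 = 35.19 mrem/h.
Further attenuation needed: 35.19/5.64 = 6.239.
n = log₂(6.239) = 2.641 half-value layers.

2.64 half-value layers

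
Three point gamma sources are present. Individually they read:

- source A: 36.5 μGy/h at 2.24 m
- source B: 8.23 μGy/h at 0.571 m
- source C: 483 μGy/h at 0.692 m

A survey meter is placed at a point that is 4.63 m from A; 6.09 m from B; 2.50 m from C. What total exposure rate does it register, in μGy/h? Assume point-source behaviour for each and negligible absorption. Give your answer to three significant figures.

45.6 μGy/h

Each source contributes Iᵢ·(dᵢ/rᵢ)²; contributions add.
A: 36.5 × (2.24/4.63)² = 8.543 μGy/h
B: 8.23 × (0.571/6.09)² = 0.07235 μGy/h
C: 483 × (0.692/2.50)² = 37.01 μGy/h
Total = 8.543 + 0.07235 + 37.01 = 45.63 μGy/h.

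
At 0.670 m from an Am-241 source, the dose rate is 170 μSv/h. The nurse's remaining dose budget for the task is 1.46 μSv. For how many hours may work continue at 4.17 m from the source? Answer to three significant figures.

Using I₁d₁² = I₂d₂², rate at 4.17 m:
(0.670/4.17)² = 0.02582, so 170 × 0.02582 = 4.389 μSv/h.
Stay time = 1.46 μSv ÷ 4.389 μSv/h = 0.3326 h.

0.333 h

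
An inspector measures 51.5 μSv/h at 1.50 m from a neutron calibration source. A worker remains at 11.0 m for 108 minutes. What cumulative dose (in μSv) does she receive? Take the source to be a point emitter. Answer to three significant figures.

1.72 μSv

By the inverse-square law, rate at 11.0 m:
51.5 × (1.50/11.0)² = 51.5 × 0.01860 = 0.9579 μSv/h.
Dose = rate × time = 0.9579 μSv/h × 1.800 h = 1.724 μSv.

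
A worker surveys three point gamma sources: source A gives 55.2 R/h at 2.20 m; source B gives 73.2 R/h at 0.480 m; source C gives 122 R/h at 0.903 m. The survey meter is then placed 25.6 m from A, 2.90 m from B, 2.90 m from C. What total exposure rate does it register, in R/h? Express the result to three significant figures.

14.2 R/h

By superposition, sum each source's inverse-square contribution:
A: 55.2 × (2.20/25.6)² = 0.4077 R/h
B: 73.2 × (0.480/2.90)² = 2.005 R/h
C: 122 × (0.903/2.90)² = 11.83 R/h
Total = 0.4077 + 2.005 + 11.83 = 14.24 R/h.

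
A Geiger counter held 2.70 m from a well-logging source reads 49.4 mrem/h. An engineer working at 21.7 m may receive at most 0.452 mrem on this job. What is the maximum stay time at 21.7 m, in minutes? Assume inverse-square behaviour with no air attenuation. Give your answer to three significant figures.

35.5 min

By the inverse-square law, rate at 21.7 m:
(2.70/21.7)² = 0.01548, so 49.4 × 0.01548 = 0.7647 mrem/h.
Stay time = 0.452 mrem ÷ 0.7647 mrem/h = 0.5911 h = 35.47 min.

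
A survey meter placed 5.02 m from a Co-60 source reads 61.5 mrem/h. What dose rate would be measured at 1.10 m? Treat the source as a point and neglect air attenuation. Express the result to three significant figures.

1280 mrem/h

By the inverse-square law, scaling from 5.02 m to 1.10 m:
(5.02/1.10)² = 20.83, so 61.5 × 20.83 = 1281 mrem/h.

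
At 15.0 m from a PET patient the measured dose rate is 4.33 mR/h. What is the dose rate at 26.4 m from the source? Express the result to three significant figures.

1.40 mR/h

Intensity scales as (d₁/d₂)², so scaling from 15.0 m to 26.4 m:
4.33 × (15.0/26.4)² = 4.33 × 0.3228 = 1.398 mR/h.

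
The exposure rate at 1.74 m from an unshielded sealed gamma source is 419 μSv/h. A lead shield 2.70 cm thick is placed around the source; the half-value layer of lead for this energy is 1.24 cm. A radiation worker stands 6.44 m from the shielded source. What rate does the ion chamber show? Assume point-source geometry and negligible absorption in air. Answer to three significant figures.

6.76 μSv/h

Distance alone: (1.74/6.44)² = 0.07300, so 419 × 0.07300 = 30.59 μSv/h.
Shield: 2.70/1.24 = 2.177 half-value layers → attenuation 2^(−2.177) = 0.2211.
Combined: 30.59 × 0.2211 = 6.763 μSv/h.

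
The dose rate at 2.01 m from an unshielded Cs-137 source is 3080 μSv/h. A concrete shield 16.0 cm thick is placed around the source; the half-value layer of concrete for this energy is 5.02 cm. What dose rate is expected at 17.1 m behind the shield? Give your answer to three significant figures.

4.67 μSv/h

Distance alone: (2.01/17.1)² = 0.01382, so 3080 × 0.01382 = 42.57 μSv/h.
Shield: 16.0/5.02 = 3.187 half-value layers → attenuation 2^(−3.187) = 0.1098.
Combined: 42.57 × 0.1098 = 4.674 μSv/h.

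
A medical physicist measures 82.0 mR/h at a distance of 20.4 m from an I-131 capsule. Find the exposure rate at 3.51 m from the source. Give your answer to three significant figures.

Intensity scales as (d₁/d₂)², so the rate at 3.51 m is
(20.4/3.51)² = 33.78, so 82.0 × 33.78 = 2770 mR/h.

2770 mR/h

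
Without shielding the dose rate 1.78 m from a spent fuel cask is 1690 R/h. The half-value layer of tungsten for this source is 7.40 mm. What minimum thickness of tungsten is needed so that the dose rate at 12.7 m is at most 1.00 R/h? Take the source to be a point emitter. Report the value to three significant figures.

37.4 mm

At 12.7 m, distance alone gives (1.78/12.7)² = 0.01964, so 1690 × 0.01964 = 33.19 R/h.
Further attenuation needed: 33.19/1.00 = 33.19.
n = log₂(33.19) = 5.053 half-value layers.
Thickness = 5.053 × 7.40 mm = 37.39 mm.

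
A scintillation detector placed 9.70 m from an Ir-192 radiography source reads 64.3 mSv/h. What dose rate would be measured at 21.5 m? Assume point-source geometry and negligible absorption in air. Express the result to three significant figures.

By the inverse-square law, scaling from 9.70 m to 21.5 m:
(9.70/21.5)² = 0.2035, so 64.3 × 0.2035 = 13.09 mSv/h.

13.1 mSv/h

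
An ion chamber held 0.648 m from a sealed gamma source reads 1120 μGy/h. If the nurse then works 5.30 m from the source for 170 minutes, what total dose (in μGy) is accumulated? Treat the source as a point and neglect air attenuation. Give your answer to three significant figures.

47.4 μGy

Applying the 1/r² law, rate at 5.30 m:
(0.648/5.30)² = 0.01495, so 1120 × 0.01495 = 16.74 μGy/h.
Dose = rate × time = 16.74 μGy/h × 2.833 h = 47.42 μGy.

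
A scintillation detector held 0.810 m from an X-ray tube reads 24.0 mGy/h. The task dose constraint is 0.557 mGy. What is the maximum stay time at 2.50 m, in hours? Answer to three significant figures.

Intensity scales as (d₁/d₂)², so rate at 2.50 m:
(0.810/2.50)² = 0.1050, so 24.0 × 0.1050 = 2.520 mGy/h.
Stay time = 0.557 mGy ÷ 2.520 mGy/h = 0.2210 h.

0.221 h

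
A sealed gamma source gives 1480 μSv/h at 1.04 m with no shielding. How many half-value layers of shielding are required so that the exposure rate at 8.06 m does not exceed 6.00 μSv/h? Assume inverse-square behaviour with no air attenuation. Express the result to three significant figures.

At 8.06 m, distance alone gives (1.04/8.06)² = 0.01665, so 1480 × 0.01665 = 24.64 μSv/h.
Further attenuation needed: 24.64/6.00 = 4.107.
n = log₂(4.107) = 2.038 half-value layers.

2.04 half-value layers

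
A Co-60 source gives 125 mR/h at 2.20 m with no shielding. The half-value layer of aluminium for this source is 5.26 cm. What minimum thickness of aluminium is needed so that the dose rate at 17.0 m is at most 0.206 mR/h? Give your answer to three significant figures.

At 17.0 m, distance alone gives (2.20/17.0)² = 0.01675, so 125 × 0.01675 = 2.094 mR/h.
Further attenuation needed: 2.094/0.206 = 10.17.
n = log₂(10.17) = 3.346 half-value layers.
Thickness = 3.346 × 5.26 cm = 17.60 cm.

17.6 cm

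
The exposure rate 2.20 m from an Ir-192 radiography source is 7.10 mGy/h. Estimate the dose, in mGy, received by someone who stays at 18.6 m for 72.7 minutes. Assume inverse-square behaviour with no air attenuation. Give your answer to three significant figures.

0.120 mGy

Using I₁d₁² = I₂d₂², rate at 18.6 m:
(2.20/18.6)² = 0.01399, so 7.10 × 0.01399 = 0.09933 mGy/h.
Dose = rate × time = 0.09933 mGy/h × 1.212 h = 0.1204 mGy.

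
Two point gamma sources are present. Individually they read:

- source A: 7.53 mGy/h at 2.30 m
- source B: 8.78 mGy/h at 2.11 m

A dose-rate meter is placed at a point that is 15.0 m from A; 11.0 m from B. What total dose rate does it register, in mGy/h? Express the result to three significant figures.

0.500 mGy/h

Each source contributes Iᵢ·(dᵢ/rᵢ)²; contributions add.
A: 7.53 × (2.30/15.0)² = 0.1770 mGy/h
B: 8.78 × (2.11/11.0)² = 0.3231 mGy/h
Total = 0.1770 + 0.3231 = 0.5001 mGy/h.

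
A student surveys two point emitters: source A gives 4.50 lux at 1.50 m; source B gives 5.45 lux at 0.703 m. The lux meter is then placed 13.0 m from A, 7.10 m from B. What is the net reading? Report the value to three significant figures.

Each source contributes Iᵢ·(dᵢ/rᵢ)²; contributions add.
A: 4.50 × (1.50/13.0)² = 0.05991 lux
B: 5.45 × (0.703/7.10)² = 0.05343 lux
Total = 0.05991 + 0.05343 = 0.1133 lux.

0.113 lux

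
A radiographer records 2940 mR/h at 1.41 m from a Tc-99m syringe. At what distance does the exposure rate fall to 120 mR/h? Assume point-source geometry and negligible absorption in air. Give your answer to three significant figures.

6.98 m

Since intensity falls as 1/r², d₂ = d₁·√(I₁/I₂).
I₁/I₂ = 2940/120 = 24.50, so d₂ = 1.41 × √24.50 = 6.979 m.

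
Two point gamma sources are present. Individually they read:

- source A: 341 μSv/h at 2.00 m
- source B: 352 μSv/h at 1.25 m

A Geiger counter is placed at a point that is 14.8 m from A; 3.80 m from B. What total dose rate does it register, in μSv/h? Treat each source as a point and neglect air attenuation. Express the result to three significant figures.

44.3 μSv/h

Each source contributes Iᵢ·(dᵢ/rᵢ)²; contributions add.
A: 341 × (2.00/14.8)² = 6.227 μSv/h
B: 352 × (1.25/3.80)² = 38.09 μSv/h
Total = 6.227 + 38.09 = 44.32 μSv/h.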